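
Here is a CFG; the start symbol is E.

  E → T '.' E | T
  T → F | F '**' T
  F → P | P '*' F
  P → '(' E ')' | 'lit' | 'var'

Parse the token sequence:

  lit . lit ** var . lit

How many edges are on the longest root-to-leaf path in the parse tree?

6

[E [T [F [P lit]]] . [E [T [F [P lit]] ** [T [F [P var]]]] . [E [T [F [P lit]]]]]]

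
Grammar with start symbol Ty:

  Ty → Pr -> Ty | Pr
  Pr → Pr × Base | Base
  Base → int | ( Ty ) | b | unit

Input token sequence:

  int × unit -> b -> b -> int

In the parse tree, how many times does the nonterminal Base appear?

5

[Ty [Pr [Pr [Base int]] × [Base unit]] -> [Ty [Pr [Base b]] -> [Ty [Pr [Base b]] -> [Ty [Pr [Base int]]]]]]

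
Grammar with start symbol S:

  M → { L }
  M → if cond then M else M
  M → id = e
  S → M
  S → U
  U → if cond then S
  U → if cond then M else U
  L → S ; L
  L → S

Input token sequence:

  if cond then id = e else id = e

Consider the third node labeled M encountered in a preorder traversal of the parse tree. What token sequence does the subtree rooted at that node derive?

id = e

[S [M if cond then [M id = e] else [M id = e]]]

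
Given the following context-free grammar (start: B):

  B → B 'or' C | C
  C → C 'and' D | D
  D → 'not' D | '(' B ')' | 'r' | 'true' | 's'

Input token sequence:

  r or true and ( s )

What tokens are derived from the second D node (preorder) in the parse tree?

[B [B [C [D r]]] or [C [C [D true]] and [D ( [B [C [D s]]] )]]]

true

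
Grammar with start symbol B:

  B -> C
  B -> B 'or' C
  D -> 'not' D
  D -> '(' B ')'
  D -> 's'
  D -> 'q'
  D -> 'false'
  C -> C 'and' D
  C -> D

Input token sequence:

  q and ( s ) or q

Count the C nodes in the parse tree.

[B [B [C [C [D q]] and [D ( [B [C [D s]]] )]]] or [C [D q]]]

4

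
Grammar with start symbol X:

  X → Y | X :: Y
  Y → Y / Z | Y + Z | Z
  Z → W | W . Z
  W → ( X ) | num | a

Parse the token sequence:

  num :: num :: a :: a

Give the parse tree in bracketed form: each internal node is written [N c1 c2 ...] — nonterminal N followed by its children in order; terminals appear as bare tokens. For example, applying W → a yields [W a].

[X [X [X [X [Y [Z [W num]]]] :: [Y [Z [W num]]]] :: [Y [Z [W a]]]] :: [Y [Z [W a]]]]

X
X :: Y
X :: Y :: Y
X :: Y :: Y :: Y
Y :: Y :: Y :: Y
Z :: Y :: Y :: Y
W :: Y :: Y :: Y
num :: Y :: Y :: Y
num :: Z :: Y :: Y
num :: W :: Y :: Y
num :: num :: Y :: Y
num :: num :: Z :: Y
num :: num :: W :: Y
num :: num :: a :: Y
num :: num :: a :: Z
num :: num :: a :: W
num :: num :: a :: a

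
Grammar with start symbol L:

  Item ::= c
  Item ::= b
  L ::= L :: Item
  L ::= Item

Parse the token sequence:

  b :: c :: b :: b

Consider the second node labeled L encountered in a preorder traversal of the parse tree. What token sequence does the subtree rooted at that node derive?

[L [L [L [L [Item b]] :: [Item c]] :: [Item b]] :: [Item b]]

b :: c :: b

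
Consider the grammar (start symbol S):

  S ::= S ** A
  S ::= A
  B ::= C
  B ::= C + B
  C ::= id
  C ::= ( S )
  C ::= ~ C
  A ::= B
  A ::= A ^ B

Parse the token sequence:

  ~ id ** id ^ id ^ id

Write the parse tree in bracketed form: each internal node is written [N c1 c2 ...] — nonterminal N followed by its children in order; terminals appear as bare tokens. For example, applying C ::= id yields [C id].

[S [S [A [B [C ~ [C id]]]]] ** [A [A [A [B [C id]]] ^ [B [C id]]] ^ [B [C id]]]]

S
S ** A
A ** A
B ** A
C ** A
~ C ** A
~ id ** A
~ id ** A ^ B
~ id ** A ^ B ^ B
~ id ** B ^ B ^ B
~ id ** C ^ B ^ B
~ id ** id ^ B ^ B
~ id ** id ^ C ^ B
~ id ** id ^ id ^ B
~ id ** id ^ id ^ C
~ id ** id ^ id ^ id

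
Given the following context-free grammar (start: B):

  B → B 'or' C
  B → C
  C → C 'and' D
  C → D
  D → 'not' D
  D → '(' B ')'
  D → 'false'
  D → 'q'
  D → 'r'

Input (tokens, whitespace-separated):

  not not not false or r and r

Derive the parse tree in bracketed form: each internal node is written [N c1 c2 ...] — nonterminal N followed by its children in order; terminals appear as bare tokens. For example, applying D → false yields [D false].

B
B or C
C or C
D or C
not D or C
not not D or C
not not not D or C
not not not false or C
not not not false or C and D
not not not false or D and D
not not not false or r and D
not not not false or r and r

[B [B [C [D not [D not [D not [D false]]]]]] or [C [C [D r]] and [D r]]]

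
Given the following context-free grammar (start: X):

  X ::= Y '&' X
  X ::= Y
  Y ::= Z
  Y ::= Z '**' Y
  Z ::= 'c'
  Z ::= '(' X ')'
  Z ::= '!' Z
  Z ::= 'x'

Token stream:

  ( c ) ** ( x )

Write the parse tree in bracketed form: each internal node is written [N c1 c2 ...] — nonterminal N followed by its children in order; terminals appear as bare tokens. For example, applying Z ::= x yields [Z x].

X
Y
Z ** Y
( X ) ** Y
( Y ) ** Y
( Z ) ** Y
( c ) ** Y
( c ) ** Z
( c ) ** ( X )
( c ) ** ( Y )
( c ) ** ( Z )
( c ) ** ( x )

[X [Y [Z ( [X [Y [Z c]]] )] ** [Y [Z ( [X [Y [Z x]]] )]]]]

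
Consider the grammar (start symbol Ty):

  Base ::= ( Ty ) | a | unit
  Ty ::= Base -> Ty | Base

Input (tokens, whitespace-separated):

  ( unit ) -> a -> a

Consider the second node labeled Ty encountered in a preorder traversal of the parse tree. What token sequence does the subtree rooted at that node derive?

unit

[Ty [Base ( [Ty [Base unit]] )] -> [Ty [Base a] -> [Ty [Base a]]]]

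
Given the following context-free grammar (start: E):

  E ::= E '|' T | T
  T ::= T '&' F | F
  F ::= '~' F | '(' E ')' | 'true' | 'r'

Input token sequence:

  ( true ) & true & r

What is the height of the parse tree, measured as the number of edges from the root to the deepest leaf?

[E [T [T [T [F ( [E [T [F true]]] )]] & [F true]] & [F r]]]

8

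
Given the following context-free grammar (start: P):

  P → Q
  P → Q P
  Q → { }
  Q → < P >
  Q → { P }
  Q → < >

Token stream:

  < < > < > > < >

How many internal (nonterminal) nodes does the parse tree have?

[P [Q < [P [Q < >] [P [Q < >]]] >] [P [Q < >]]]

8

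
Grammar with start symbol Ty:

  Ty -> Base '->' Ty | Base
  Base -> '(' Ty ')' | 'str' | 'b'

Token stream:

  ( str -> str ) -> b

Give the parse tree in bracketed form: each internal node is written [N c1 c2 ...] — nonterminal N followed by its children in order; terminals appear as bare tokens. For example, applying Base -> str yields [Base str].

Ty
Base -> Ty
( Ty ) -> Ty
( Base -> Ty ) -> Ty
( str -> Ty ) -> Ty
( str -> Base ) -> Ty
( str -> str ) -> Ty
( str -> str ) -> Base
( str -> str ) -> b

[Ty [Base ( [Ty [Base str] -> [Ty [Base str]]] )] -> [Ty [Base b]]]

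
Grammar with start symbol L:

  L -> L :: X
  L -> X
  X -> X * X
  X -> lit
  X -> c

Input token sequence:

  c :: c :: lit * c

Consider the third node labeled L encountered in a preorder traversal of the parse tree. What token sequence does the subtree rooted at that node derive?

c

[L [L [L [X c]] :: [X c]] :: [X [X lit] * [X c]]]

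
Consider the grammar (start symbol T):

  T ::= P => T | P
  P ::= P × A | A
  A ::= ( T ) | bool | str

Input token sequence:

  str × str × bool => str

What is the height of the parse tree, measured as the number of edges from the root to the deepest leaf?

[T [P [P [P [A str]] × [A str]] × [A bool]] => [T [P [A str]]]]

5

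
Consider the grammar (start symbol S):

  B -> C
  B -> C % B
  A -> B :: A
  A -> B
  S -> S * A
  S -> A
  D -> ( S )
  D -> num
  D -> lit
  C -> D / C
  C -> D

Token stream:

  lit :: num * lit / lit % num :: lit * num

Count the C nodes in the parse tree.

7

[S [S [S [A [B [C [D lit]]] :: [A [B [C [D num]]]]]] * [A [B [C [D lit] / [C [D lit]]] % [B [C [D num]]]] :: [A [B [C [D lit]]]]]] * [A [B [C [D num]]]]]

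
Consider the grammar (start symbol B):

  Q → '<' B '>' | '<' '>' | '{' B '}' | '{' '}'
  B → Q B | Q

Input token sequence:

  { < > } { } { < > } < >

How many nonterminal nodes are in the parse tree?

[B [Q { [B [Q < >]] }] [B [Q { }] [B [Q { [B [Q < >]] }] [B [Q < >]]]]]

12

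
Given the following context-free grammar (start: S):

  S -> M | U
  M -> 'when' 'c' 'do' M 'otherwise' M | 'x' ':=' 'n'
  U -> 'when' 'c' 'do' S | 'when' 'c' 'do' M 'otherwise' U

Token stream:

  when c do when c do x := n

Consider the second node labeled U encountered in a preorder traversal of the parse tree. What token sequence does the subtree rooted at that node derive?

[S [U when c do [S [U when c do [S [M x := n]]]]]]

when c do x := n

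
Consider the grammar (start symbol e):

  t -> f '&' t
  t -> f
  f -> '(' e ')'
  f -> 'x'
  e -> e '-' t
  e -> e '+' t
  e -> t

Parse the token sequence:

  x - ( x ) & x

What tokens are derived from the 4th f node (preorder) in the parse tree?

x

[e [e [t [f x]]] - [t [f ( [e [t [f x]]] )] & [t [f x]]]]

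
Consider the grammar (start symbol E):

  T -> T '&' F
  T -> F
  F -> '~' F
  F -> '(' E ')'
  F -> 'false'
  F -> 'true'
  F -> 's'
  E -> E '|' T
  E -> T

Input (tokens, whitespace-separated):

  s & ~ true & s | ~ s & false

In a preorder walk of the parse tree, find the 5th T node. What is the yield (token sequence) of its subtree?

[E [E [T [T [T [F s]] & [F ~ [F true]]] & [F s]]] | [T [T [F ~ [F s]]] & [F false]]]

~ s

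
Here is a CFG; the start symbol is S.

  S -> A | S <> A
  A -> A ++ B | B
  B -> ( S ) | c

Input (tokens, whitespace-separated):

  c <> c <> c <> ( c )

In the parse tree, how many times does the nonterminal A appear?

5

[S [S [S [S [A [B c]]] <> [A [B c]]] <> [A [B c]]] <> [A [B ( [S [A [B c]]] )]]]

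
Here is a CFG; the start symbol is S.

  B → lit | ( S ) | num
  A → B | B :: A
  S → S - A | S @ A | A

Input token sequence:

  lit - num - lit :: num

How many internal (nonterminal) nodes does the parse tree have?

11

[S [S [S [A [B lit]]] - [A [B num]]] - [A [B lit] :: [A [B num]]]]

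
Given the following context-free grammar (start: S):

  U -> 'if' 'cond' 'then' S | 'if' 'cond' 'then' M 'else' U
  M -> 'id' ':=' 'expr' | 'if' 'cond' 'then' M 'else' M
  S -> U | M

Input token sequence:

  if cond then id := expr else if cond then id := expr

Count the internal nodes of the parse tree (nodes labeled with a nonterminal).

6

[S [U if cond then [M id := expr] else [U if cond then [S [M id := expr]]]]]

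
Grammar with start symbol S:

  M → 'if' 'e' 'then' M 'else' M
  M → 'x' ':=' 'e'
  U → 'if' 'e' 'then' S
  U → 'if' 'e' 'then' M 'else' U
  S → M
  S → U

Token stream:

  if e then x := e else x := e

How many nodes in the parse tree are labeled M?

3

[S [M if e then [M x := e] else [M x := e]]]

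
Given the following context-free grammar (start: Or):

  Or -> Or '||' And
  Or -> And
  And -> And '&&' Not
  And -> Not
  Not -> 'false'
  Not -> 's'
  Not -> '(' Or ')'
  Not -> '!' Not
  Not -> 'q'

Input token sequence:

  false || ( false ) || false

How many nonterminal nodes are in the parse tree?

12

[Or [Or [Or [And [Not false]]] || [And [Not ( [Or [And [Not false]]] )]]] || [And [Not false]]]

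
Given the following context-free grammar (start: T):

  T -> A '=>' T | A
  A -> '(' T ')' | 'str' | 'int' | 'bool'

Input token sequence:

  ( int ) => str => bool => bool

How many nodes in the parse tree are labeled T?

[T [A ( [T [A int]] )] => [T [A str] => [T [A bool] => [T [A bool]]]]]

5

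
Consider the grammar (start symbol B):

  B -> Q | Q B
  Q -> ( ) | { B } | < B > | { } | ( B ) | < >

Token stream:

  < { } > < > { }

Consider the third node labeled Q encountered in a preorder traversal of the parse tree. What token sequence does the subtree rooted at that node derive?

[B [Q < [B [Q { }]] >] [B [Q < >] [B [Q { }]]]]

< >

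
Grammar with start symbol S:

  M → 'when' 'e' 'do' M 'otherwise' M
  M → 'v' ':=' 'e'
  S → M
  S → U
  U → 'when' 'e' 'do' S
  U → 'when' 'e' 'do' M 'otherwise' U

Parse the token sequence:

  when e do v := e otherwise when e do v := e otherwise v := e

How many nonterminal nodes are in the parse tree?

[S [M when e do [M v := e] otherwise [M when e do [M v := e] otherwise [M v := e]]]]

6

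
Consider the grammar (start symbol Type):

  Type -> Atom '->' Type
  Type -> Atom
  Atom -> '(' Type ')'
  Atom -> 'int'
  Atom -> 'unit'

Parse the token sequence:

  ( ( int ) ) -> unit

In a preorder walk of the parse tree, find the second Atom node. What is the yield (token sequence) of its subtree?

( int )

[Type [Atom ( [Type [Atom ( [Type [Atom int]] )]] )] -> [Type [Atom unit]]]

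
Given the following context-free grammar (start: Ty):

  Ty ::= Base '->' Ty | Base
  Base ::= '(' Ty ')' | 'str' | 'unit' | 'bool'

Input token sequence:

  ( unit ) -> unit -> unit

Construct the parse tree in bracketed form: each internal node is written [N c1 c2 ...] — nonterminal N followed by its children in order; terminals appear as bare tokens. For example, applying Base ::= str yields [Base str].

[Ty [Base ( [Ty [Base unit]] )] -> [Ty [Base unit] -> [Ty [Base unit]]]]

Ty
Base -> Ty
( Ty ) -> Ty
( Base ) -> Ty
( unit ) -> Ty
( unit ) -> Base -> Ty
( unit ) -> unit -> Ty
( unit ) -> unit -> Base
( unit ) -> unit -> unit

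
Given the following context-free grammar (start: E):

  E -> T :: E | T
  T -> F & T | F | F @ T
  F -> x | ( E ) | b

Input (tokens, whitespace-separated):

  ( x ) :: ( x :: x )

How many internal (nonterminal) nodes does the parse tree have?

[E [T [F ( [E [T [F x]]] )]] :: [E [T [F ( [E [T [F x]] :: [E [T [F x]]]] )]]]]

15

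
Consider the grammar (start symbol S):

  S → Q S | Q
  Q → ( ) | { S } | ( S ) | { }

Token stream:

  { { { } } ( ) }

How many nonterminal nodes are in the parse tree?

8

[S [Q { [S [Q { [S [Q { }]] }] [S [Q ( )]]] }]]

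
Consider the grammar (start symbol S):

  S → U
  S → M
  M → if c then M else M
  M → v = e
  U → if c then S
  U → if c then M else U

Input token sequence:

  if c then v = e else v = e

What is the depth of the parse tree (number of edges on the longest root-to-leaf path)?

3

[S [M if c then [M v = e] else [M v = e]]]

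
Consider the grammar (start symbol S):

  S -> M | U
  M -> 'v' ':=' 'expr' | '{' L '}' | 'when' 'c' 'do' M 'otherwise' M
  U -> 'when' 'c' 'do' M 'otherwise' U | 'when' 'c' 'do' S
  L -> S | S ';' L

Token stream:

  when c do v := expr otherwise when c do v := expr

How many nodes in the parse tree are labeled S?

2

[S [U when c do [M v := expr] otherwise [U when c do [S [M v := expr]]]]]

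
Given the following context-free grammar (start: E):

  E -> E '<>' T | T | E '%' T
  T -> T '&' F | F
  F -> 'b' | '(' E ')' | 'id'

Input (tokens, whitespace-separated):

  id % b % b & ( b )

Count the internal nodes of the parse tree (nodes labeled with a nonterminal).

[E [E [E [T [F id]]] % [T [F b]]] % [T [T [F b]] & [F ( [E [T [F b]]] )]]]

14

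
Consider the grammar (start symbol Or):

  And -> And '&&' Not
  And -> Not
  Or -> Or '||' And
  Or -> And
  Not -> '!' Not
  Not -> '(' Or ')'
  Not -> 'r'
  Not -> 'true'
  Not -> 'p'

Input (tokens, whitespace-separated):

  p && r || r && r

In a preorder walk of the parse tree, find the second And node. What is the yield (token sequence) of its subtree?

p

[Or [Or [And [And [Not p]] && [Not r]]] || [And [And [Not r]] && [Not r]]]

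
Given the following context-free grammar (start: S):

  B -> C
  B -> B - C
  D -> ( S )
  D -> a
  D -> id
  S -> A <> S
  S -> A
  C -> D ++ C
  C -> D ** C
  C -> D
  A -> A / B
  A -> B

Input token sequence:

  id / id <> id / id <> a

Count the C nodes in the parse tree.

[S [A [A [B [C [D id]]]] / [B [C [D id]]]] <> [S [A [A [B [C [D id]]]] / [B [C [D id]]]] <> [S [A [B [C [D a]]]]]]]

5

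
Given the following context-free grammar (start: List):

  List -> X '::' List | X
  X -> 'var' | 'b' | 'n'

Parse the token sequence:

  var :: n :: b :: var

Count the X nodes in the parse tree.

4

[List [X var] :: [List [X n] :: [List [X b] :: [List [X var]]]]]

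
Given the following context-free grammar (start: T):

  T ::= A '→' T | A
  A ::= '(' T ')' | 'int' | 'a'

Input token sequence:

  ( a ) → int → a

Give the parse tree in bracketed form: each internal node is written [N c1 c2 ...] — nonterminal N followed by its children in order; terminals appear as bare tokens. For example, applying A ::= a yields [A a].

[T [A ( [T [A a]] )] → [T [A int] → [T [A a]]]]

T
A → T
( T ) → T
( A ) → T
( a ) → T
( a ) → A → T
( a ) → int → T
( a ) → int → A
( a ) → int → a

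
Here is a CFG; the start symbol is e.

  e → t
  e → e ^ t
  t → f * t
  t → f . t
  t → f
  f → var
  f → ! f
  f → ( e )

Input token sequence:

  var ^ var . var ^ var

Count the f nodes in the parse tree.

4

[e [e [e [t [f var]]] ^ [t [f var] . [t [f var]]]] ^ [t [f var]]]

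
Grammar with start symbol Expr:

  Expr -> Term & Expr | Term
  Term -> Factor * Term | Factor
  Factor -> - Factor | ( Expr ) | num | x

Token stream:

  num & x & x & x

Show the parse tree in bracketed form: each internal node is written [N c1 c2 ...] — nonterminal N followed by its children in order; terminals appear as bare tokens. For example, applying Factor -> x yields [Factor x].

Expr
Term & Expr
Factor & Expr
num & Expr
num & Term & Expr
num & Factor & Expr
num & x & Expr
num & x & Term & Expr
num & x & Factor & Expr
num & x & x & Expr
num & x & x & Term
num & x & x & Factor
num & x & x & x

[Expr [Term [Factor num]] & [Expr [Term [Factor x]] & [Expr [Term [Factor x]] & [Expr [Term [Factor x]]]]]]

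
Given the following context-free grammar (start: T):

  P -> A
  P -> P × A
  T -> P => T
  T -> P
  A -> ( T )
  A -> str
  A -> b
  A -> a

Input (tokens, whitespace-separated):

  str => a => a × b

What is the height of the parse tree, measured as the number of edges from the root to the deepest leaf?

6

[T [P [A str]] => [T [P [A a]] => [T [P [P [A a]] × [A b]]]]]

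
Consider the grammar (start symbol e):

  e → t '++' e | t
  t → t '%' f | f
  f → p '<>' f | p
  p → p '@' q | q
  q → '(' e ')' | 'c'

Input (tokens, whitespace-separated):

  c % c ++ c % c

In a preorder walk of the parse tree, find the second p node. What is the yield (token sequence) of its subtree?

[e [t [t [f [p [q c]]]] % [f [p [q c]]]] ++ [e [t [t [f [p [q c]]]] % [f [p [q c]]]]]]

c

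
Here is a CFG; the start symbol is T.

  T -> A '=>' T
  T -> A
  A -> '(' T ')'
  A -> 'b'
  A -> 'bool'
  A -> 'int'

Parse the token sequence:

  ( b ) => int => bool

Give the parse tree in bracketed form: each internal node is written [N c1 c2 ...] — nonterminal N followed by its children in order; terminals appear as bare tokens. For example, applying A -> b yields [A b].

T
A => T
( T ) => T
( A ) => T
( b ) => T
( b ) => A => T
( b ) => int => T
( b ) => int => A
( b ) => int => bool

[T [A ( [T [A b]] )] => [T [A int] => [T [A bool]]]]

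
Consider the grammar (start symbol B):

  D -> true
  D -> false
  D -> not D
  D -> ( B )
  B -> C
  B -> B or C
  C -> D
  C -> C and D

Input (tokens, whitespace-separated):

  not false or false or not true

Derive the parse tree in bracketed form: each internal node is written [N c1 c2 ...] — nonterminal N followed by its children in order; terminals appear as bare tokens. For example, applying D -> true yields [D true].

[B [B [B [C [D not [D false]]]] or [C [D false]]] or [C [D not [D true]]]]

B
B or C
B or C or C
C or C or C
D or C or C
not D or C or C
not false or C or C
not false or D or C
not false or false or C
not false or false or D
not false or false or not D
not false or false or not true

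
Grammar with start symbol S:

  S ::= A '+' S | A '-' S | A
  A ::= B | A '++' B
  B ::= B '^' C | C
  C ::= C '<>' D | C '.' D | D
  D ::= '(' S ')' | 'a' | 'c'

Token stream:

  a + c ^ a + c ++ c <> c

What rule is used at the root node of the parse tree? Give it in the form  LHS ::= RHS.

[S [A [B [C [D a]]]] + [S [A [B [B [C [D c]]] ^ [C [D a]]]] + [S [A [A [B [C [D c]]]] ++ [B [C [C [D c]] <> [D c]]]]]]]

S ::= A '+' S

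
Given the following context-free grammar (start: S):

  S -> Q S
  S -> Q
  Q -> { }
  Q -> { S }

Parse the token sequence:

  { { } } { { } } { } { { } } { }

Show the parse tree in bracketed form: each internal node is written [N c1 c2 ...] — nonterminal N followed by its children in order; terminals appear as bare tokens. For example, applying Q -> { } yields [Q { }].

S
Q S
{ S } S
{ Q } S
{ { } } S
{ { } } Q S
{ { } } { S } S
{ { } } { Q } S
{ { } } { { } } S
{ { } } { { } } Q S
{ { } } { { } } { } S
{ { } } { { } } { } Q S
{ { } } { { } } { } { S } S
{ { } } { { } } { } { Q } S
{ { } } { { } } { } { { } } S
{ { } } { { } } { } { { } } Q
{ { } } { { } } { } { { } } { }

[S [Q { [S [Q { }]] }] [S [Q { [S [Q { }]] }] [S [Q { }] [S [Q { [S [Q { }]] }] [S [Q { }]]]]]]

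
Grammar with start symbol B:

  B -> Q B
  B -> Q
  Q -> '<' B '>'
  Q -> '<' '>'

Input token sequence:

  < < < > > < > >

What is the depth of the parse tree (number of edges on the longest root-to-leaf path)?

6

[B [Q < [B [Q < [B [Q < >]] >] [B [Q < >]]] >]]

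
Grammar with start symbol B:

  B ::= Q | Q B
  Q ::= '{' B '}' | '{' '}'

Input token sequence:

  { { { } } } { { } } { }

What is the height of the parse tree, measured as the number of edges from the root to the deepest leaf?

6

[B [Q { [B [Q { [B [Q { }]] }]] }] [B [Q { [B [Q { }]] }] [B [Q { }]]]]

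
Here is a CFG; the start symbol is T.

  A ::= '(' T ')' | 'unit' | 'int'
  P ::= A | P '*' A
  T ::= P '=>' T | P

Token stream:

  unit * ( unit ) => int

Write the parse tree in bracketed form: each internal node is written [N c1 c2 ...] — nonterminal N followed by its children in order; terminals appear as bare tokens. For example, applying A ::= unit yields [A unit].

[T [P [P [A unit]] * [A ( [T [P [A unit]]] )]] => [T [P [A int]]]]

T
P => T
P * A => T
A * A => T
unit * A => T
unit * ( T ) => T
unit * ( P ) => T
unit * ( A ) => T
unit * ( unit ) => T
unit * ( unit ) => P
unit * ( unit ) => A
unit * ( unit ) => int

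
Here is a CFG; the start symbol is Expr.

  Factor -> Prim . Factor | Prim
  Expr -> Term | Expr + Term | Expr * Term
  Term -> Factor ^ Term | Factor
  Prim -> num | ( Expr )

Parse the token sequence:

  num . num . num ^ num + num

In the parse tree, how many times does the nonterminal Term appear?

[Expr [Expr [Term [Factor [Prim num] . [Factor [Prim num] . [Factor [Prim num]]]] ^ [Term [Factor [Prim num]]]]] + [Term [Factor [Prim num]]]]

3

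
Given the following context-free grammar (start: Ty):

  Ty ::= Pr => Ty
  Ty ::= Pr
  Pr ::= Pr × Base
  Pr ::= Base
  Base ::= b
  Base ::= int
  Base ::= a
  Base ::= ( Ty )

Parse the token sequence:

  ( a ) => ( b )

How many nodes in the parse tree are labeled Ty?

4

[Ty [Pr [Base ( [Ty [Pr [Base a]]] )]] => [Ty [Pr [Base ( [Ty [Pr [Base b]]] )]]]]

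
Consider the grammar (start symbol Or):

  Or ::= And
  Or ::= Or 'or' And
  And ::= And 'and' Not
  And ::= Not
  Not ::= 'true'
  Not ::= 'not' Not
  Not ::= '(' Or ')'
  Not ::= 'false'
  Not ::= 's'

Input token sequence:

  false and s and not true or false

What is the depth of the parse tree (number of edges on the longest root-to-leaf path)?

[Or [Or [And [And [And [Not false]] and [Not s]] and [Not not [Not true]]]] or [And [Not false]]]

6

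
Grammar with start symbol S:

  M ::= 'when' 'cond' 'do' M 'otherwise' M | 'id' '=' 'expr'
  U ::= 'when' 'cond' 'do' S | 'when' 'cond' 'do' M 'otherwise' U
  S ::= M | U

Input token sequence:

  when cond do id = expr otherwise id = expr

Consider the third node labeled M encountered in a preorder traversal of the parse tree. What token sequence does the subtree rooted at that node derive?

[S [M when cond do [M id = expr] otherwise [M id = expr]]]

id = expr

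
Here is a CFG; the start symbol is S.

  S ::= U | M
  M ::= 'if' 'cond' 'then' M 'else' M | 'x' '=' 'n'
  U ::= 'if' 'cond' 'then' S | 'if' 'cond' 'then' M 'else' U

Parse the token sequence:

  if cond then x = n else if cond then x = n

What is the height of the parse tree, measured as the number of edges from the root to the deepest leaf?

[S [U if cond then [M x = n] else [U if cond then [S [M x = n]]]]]

5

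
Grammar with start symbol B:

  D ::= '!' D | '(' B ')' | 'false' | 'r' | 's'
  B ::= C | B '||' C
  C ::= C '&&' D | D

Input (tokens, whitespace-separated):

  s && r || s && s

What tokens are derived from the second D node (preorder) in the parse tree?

r

[B [B [C [C [D s]] && [D r]]] || [C [C [D s]] && [D s]]]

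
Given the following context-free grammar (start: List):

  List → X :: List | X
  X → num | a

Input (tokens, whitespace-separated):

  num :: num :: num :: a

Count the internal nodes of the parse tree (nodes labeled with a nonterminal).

8

[List [X num] :: [List [X num] :: [List [X num] :: [List [X a]]]]]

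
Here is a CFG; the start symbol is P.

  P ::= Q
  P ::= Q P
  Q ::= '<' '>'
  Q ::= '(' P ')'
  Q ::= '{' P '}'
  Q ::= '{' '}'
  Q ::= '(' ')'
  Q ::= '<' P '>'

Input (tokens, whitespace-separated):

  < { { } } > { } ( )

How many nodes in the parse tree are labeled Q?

5

[P [Q < [P [Q { [P [Q { }]] }]] >] [P [Q { }] [P [Q ( )]]]]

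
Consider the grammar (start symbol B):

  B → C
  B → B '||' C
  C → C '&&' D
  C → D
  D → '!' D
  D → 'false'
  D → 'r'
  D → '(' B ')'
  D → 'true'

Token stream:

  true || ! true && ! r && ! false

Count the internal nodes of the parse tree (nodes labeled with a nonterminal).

[B [B [C [D true]]] || [C [C [C [D ! [D true]]] && [D ! [D r]]] && [D ! [D false]]]]

13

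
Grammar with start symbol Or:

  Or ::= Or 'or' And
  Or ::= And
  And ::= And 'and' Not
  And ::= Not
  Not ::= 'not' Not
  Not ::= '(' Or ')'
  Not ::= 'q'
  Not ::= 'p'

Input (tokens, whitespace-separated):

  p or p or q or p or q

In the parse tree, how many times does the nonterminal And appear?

[Or [Or [Or [Or [Or [And [Not p]]] or [And [Not p]]] or [And [Not q]]] or [And [Not p]]] or [And [Not q]]]

5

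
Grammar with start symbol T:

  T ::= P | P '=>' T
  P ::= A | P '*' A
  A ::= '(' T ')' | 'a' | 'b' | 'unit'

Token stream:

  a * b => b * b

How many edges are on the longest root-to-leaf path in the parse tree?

[T [P [P [A a]] * [A b]] => [T [P [P [A b]] * [A b]]]]

5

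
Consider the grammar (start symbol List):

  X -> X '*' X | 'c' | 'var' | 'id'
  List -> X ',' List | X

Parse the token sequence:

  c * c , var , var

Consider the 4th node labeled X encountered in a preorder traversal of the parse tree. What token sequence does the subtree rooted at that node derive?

[List [X [X c] * [X c]] , [List [X var] , [List [X var]]]]

var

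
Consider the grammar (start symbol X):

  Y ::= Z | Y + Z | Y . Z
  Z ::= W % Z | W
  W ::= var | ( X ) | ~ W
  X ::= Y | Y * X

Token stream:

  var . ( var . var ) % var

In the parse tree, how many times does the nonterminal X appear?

2

[X [Y [Y [Z [W var]]] . [Z [W ( [X [Y [Y [Z [W var]]] . [Z [W var]]]] )] % [Z [W var]]]]]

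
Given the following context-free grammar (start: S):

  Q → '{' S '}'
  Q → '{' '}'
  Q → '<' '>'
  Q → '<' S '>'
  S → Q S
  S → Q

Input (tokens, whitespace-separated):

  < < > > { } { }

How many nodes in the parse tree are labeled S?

4

[S [Q < [S [Q < >]] >] [S [Q { }] [S [Q { }]]]]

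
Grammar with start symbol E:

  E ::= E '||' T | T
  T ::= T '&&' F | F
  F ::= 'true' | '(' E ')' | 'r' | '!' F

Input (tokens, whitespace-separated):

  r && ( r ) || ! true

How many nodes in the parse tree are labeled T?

4

[E [E [T [T [F r]] && [F ( [E [T [F r]]] )]]] || [T [F ! [F true]]]]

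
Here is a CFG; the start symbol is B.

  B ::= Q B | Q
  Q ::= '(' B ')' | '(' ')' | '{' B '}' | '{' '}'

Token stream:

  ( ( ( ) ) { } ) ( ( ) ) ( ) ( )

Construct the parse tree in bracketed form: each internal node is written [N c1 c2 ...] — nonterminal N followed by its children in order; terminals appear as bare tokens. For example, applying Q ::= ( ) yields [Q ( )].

B
Q B
( B ) B
( Q B ) B
( ( B ) B ) B
( ( Q ) B ) B
( ( ( ) ) B ) B
( ( ( ) ) Q ) B
( ( ( ) ) { } ) B
( ( ( ) ) { } ) Q B
( ( ( ) ) { } ) ( B ) B
( ( ( ) ) { } ) ( Q ) B
( ( ( ) ) { } ) ( ( ) ) B
( ( ( ) ) { } ) ( ( ) ) Q B
( ( ( ) ) { } ) ( ( ) ) ( ) B
( ( ( ) ) { } ) ( ( ) ) ( ) Q
( ( ( ) ) { } ) ( ( ) ) ( ) ( )

[B [Q ( [B [Q ( [B [Q ( )]] )] [B [Q { }]]] )] [B [Q ( [B [Q ( )]] )] [B [Q ( )] [B [Q ( )]]]]]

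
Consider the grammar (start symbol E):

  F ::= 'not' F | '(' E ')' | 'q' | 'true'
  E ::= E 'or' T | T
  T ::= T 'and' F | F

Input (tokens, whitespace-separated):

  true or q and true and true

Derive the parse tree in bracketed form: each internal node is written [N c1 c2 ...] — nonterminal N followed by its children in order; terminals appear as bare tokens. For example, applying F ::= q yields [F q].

[E [E [T [F true]]] or [T [T [T [F q]] and [F true]] and [F true]]]

E
E or T
T or T
F or T
true or T
true or T and F
true or T and F and F
true or F and F and F
true or q and F and F
true or q and true and F
true or q and true and true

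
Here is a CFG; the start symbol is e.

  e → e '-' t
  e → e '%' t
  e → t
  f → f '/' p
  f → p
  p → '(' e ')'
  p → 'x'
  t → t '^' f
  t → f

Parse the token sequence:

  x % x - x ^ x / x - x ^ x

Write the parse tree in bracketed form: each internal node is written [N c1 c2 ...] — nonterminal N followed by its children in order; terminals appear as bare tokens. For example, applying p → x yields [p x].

[e [e [e [e [t [f [p x]]]] % [t [f [p x]]]] - [t [t [f [p x]]] ^ [f [f [p x]] / [p x]]]] - [t [t [f [p x]]] ^ [f [p x]]]]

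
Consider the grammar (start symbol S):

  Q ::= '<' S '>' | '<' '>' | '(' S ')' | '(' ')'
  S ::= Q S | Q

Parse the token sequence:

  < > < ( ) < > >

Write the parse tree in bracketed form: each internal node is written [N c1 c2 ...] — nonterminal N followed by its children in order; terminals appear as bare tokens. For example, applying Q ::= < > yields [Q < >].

[S [Q < >] [S [Q < [S [Q ( )] [S [Q < >]]] >]]]

S
Q S
< > S
< > Q
< > < S >
< > < Q S >
< > < ( ) S >
< > < ( ) Q >
< > < ( ) < > >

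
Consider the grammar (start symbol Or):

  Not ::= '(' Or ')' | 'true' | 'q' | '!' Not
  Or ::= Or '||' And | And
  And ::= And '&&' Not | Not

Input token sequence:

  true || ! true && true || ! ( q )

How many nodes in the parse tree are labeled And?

5

[Or [Or [Or [And [Not true]]] || [And [And [Not ! [Not true]]] && [Not true]]] || [And [Not ! [Not ( [Or [And [Not q]]] )]]]]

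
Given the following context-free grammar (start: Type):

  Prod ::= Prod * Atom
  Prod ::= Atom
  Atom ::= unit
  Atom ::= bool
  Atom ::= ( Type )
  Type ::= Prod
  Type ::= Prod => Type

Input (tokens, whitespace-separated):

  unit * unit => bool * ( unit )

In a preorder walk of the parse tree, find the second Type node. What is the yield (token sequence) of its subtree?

bool * ( unit )

[Type [Prod [Prod [Atom unit]] * [Atom unit]] => [Type [Prod [Prod [Atom bool]] * [Atom ( [Type [Prod [Atom unit]]] )]]]]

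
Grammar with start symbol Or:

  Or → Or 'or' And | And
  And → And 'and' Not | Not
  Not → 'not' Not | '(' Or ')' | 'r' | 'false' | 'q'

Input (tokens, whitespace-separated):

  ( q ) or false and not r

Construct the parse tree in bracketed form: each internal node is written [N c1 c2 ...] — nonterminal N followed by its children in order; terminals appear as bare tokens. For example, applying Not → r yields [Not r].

[Or [Or [And [Not ( [Or [And [Not q]]] )]]] or [And [And [Not false]] and [Not not [Not r]]]]

Or
Or or And
And or And
Not or And
( Or ) or And
( And ) or And
( Not ) or And
( q ) or And
( q ) or And and Not
( q ) or Not and Not
( q ) or false and Not
( q ) or false and not Not
( q ) or false and not r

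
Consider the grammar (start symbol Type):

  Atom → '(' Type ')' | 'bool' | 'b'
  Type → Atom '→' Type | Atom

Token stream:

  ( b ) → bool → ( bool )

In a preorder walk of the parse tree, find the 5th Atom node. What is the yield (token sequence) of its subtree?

bool

[Type [Atom ( [Type [Atom b]] )] → [Type [Atom bool] → [Type [Atom ( [Type [Atom bool]] )]]]]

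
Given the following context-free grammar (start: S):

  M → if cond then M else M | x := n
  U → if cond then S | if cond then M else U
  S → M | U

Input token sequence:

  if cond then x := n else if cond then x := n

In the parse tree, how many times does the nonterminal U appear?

2

[S [U if cond then [M x := n] else [U if cond then [S [M x := n]]]]]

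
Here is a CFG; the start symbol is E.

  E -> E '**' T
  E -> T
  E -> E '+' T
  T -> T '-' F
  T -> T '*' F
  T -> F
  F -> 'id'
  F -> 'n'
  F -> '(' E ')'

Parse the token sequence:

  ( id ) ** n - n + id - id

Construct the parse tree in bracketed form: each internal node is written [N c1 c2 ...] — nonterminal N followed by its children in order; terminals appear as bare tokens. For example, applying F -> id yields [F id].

E
E + T
E ** T + T
T ** T + T
F ** T + T
( E ) ** T + T
( T ) ** T + T
( F ) ** T + T
( id ) ** T + T
( id ) ** T - F + T
( id ) ** F - F + T
( id ) ** n - F + T
( id ) ** n - n + T
( id ) ** n - n + T - F
( id ) ** n - n + F - F
( id ) ** n - n + id - F
( id ) ** n - n + id - id

[E [E [E [T [F ( [E [T [F id]]] )]]] ** [T [T [F n]] - [F n]]] + [T [T [F id]] - [F id]]]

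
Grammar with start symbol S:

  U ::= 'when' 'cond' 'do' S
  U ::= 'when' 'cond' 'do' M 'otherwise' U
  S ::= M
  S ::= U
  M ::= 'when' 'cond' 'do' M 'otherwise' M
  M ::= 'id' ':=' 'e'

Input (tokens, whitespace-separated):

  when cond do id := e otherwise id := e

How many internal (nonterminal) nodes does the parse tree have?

[S [M when cond do [M id := e] otherwise [M id := e]]]

4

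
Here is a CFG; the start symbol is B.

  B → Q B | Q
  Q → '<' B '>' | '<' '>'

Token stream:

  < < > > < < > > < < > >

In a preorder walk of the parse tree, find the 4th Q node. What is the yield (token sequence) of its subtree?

< >

[B [Q < [B [Q < >]] >] [B [Q < [B [Q < >]] >] [B [Q < [B [Q < >]] >]]]]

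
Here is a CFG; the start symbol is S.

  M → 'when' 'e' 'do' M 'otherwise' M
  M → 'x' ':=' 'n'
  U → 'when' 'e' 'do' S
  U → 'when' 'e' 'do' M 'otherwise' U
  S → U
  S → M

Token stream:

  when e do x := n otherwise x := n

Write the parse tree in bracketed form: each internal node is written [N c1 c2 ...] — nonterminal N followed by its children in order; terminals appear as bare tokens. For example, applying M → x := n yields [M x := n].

S
M
when e do M otherwise M
when e do x := n otherwise M
when e do x := n otherwise x := n

[S [M when e do [M x := n] otherwise [M x := n]]]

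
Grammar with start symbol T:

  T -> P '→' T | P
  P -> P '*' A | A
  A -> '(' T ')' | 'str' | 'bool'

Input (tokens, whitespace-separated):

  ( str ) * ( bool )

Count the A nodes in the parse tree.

4

[T [P [P [A ( [T [P [A str]]] )]] * [A ( [T [P [A bool]]] )]]]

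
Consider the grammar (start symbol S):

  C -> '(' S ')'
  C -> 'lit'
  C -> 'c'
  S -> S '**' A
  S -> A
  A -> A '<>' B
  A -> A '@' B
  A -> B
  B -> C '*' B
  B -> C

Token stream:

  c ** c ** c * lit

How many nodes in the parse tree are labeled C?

4

[S [S [S [A [B [C c]]]] ** [A [B [C c]]]] ** [A [B [C c] * [B [C lit]]]]]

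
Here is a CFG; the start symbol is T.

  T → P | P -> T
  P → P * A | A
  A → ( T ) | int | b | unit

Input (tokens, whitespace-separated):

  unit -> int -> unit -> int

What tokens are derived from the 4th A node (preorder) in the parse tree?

[T [P [A unit]] -> [T [P [A int]] -> [T [P [A unit]] -> [T [P [A int]]]]]]

int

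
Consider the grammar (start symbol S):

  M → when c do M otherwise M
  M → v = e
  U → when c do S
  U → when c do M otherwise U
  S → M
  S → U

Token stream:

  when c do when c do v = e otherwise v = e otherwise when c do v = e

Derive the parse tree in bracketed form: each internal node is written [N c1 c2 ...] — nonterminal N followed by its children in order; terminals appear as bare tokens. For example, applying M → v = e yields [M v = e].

S
U
when c do M otherwise U
when c do when c do M otherwise M otherwise U
when c do when c do v = e otherwise M otherwise U
when c do when c do v = e otherwise v = e otherwise U
when c do when c do v = e otherwise v = e otherwise when c do S
when c do when c do v = e otherwise v = e otherwise when c do M
when c do when c do v = e otherwise v = e otherwise when c do v = e

[S [U when c do [M when c do [M v = e] otherwise [M v = e]] otherwise [U when c do [S [M v = e]]]]]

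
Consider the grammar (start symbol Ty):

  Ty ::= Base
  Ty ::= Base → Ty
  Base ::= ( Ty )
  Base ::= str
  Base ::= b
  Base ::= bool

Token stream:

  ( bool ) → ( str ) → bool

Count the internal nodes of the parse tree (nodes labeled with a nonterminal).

10

[Ty [Base ( [Ty [Base bool]] )] → [Ty [Base ( [Ty [Base str]] )] → [Ty [Base bool]]]]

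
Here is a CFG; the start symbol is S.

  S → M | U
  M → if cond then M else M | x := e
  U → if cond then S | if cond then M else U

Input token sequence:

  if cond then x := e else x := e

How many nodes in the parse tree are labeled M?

3

[S [M if cond then [M x := e] else [M x := e]]]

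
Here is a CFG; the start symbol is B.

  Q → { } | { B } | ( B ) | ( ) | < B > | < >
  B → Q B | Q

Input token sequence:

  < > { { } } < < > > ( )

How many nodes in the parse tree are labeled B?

[B [Q < >] [B [Q { [B [Q { }]] }] [B [Q < [B [Q < >]] >] [B [Q ( )]]]]]

6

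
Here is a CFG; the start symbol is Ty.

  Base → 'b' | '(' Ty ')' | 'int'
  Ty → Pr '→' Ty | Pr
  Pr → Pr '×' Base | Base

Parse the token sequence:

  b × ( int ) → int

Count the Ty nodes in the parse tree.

[Ty [Pr [Pr [Base b]] × [Base ( [Ty [Pr [Base int]]] )]] → [Ty [Pr [Base int]]]]

3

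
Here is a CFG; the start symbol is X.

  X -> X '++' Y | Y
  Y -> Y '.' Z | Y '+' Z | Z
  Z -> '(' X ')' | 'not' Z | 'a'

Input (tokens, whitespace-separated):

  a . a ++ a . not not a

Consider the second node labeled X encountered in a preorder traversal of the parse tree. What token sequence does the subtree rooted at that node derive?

[X [X [Y [Y [Z a]] . [Z a]]] ++ [Y [Y [Z a]] . [Z not [Z not [Z a]]]]]

a . a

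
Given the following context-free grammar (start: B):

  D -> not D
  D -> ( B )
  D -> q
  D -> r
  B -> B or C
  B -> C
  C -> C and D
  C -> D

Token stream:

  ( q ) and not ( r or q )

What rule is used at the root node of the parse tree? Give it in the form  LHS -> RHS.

B -> C

[B [C [C [D ( [B [C [D q]]] )]] and [D not [D ( [B [B [C [D r]]] or [C [D q]]] )]]]]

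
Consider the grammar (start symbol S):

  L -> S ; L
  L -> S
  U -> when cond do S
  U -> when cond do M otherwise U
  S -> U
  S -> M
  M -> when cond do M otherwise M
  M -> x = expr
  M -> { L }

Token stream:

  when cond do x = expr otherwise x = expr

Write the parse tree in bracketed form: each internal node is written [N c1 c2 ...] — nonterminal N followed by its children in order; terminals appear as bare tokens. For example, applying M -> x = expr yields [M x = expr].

S
M
when cond do M otherwise M
when cond do x = expr otherwise M
when cond do x = expr otherwise x = expr

[S [M when cond do [M x = expr] otherwise [M x = expr]]]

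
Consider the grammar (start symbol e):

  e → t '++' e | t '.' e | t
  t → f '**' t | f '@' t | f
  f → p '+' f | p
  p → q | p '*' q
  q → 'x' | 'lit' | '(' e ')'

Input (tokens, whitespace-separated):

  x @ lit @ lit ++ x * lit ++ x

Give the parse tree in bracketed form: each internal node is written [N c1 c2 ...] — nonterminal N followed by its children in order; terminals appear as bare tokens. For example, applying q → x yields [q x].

[e [t [f [p [q x]]] @ [t [f [p [q lit]]] @ [t [f [p [q lit]]]]]] ++ [e [t [f [p [p [q x]] * [q lit]]]] ++ [e [t [f [p [q x]]]]]]]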